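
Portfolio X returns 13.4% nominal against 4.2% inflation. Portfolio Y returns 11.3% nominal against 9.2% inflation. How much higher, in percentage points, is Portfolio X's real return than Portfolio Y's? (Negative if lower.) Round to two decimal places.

6.91

Portfolio X real return: 1.134/1.042 − 1 = 8.829%.
Portfolio Y real return: 1.113/1.092 − 1 = 1.923%.
Difference: 8.829 − 1.923 = 6.906 pp.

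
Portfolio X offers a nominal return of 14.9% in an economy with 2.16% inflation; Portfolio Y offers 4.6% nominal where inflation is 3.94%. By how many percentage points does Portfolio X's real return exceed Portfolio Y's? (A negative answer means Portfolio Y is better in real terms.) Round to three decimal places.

11.836

Portfolio X real return: 1.149/1.0216 − 1 = 12.4706%.
Portfolio Y real return: 1.046/1.0394 − 1 = 0.6350%.
Difference: 12.4706 − 0.6350 = 11.8356 pp.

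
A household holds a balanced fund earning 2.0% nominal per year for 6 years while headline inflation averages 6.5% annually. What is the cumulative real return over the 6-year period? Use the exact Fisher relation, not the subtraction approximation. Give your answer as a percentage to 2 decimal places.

The annual real rate is (1+2.0%)/(1+6.5%) − 1 = -4.2254%.
Compounded over 6 years: (1 + -0.042254)^6 − 1 ≈ -0.22820.

-22.82%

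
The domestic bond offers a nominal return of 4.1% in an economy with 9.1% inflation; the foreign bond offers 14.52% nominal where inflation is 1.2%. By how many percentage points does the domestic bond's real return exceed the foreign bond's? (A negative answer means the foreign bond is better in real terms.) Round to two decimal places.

-17.75

The domestic bond real return: 1.041/1.091 − 1 = -4.583%.
The foreign bond real return: 1.1452/1.012 − 1 = 13.162%.
Difference: -4.583 − 13.162 = -17.745 pp.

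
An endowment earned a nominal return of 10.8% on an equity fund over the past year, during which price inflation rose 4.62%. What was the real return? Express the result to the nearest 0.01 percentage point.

5.91%

Real return via the Fisher equation: (1 + 10.8%)/(1 + 4.62%) − 1 = 1.108/1.0462 − 1 ≈ 0.05907.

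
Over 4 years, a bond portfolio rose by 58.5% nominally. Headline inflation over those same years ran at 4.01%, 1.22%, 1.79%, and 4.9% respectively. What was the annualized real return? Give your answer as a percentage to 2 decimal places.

Cumulative inflation factor: 1.0401 × 1.0122 × 1.0179 × 1.049 ≈ 1.12414.
Nominal growth factor: 1.58500. Real growth factor = 1.58500 / 1.12414 ≈ 1.40996.
Annualized: 1.40996^(1/4) − 1 ≈ 0.08969.

8.97%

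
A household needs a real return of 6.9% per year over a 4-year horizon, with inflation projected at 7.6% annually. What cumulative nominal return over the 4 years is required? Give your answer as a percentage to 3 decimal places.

75.049%

Required annual nominal rate: (1+6.9%)(1+7.6%) − 1 = 15.0244%.
Cumulative over 4 years: (1 + 0.150244)^4 − 1 ≈ 0.75049.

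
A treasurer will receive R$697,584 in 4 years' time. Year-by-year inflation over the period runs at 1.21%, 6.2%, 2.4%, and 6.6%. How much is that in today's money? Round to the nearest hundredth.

Price-level factor over 4 years: 1.0121 × 1.062 × 1.024 × 1.066 ≈ 1.1732892807.
Purchasing power today: R$697,584 divided by that factor.

R$594,554.14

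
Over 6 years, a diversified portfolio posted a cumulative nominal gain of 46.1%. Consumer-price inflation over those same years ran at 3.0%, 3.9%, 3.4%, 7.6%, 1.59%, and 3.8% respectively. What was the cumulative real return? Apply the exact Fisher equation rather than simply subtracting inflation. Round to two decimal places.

16.36%

Cumulative inflation factor: 1.030 × 1.039 × 1.034 × 1.076 × 1.0159 × 1.038 ≈ 1.25555.
Nominal growth factor: 1.46100. Real growth factor = 1.46100 / 1.25555 ≈ 1.16363.
Total real return ≈ 16.3634%.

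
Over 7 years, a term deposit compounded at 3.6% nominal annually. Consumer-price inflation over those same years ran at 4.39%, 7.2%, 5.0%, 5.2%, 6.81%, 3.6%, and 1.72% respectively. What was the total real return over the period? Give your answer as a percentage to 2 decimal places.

Cumulative inflation factor: 1.0439 × 1.072 × 1.050 × 1.052 × 1.0681 × 1.036 × 1.0172 ≈ 1.39135.
Nominal growth factor: 1.28091. Real growth factor = 1.28091 / 1.39135 ≈ 0.92062.
Total real return ≈ -7.9378%.

-7.94%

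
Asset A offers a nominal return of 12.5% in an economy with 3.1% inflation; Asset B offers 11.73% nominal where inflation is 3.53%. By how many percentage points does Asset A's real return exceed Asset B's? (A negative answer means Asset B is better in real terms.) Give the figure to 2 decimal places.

1.20

Asset A real return: 1.125/1.031 − 1 = 9.117%.
Asset B real return: 1.1173/1.0353 − 1 = 7.920%.
Difference: 9.117 − 7.920 = 1.197 pp.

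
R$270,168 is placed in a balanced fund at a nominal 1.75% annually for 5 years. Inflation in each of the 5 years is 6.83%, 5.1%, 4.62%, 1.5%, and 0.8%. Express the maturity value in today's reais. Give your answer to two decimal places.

R$245,170.81

Nominal value at maturity: R$270,168 × (1 + 1.75%)^5 ≈ R$294,649.70.
Price-level factor over 5 years: 1.0683 × 1.051 × 1.0462 × 1.015 × 1.008 ≈ 1.2018139326.
The maturity value deflated by that factor is the answer in today's purchasing power.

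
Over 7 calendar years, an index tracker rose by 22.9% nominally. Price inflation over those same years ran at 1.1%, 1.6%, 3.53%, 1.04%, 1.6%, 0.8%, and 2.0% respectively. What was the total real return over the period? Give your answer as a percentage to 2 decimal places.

Cumulative inflation factor: 1.011 × 1.016 × 1.0353 × 1.0104 × 1.016 × 1.008 × 1.020 ≈ 1.12243.
Nominal growth factor: 1.22900. Real growth factor = 1.22900 / 1.12243 ≈ 1.09495.
Total real return ≈ 9.4947%.

9.49%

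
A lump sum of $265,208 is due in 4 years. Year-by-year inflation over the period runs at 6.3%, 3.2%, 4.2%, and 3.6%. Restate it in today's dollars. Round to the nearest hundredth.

$223,947.48

Price-level factor over 4 years: 1.063 × 1.032 × 1.042 × 1.036 ≈ 1.1842419362.
Purchasing power today: $265,208 divided by that factor.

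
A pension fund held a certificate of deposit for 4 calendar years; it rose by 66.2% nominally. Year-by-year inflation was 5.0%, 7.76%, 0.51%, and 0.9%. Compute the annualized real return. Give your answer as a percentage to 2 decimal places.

9.70%

Cumulative inflation factor: 1.050 × 1.0776 × 1.0051 × 1.009 ≈ 1.14749.
Nominal growth factor: 1.66200. Real growth factor = 1.66200 / 1.14749 ≈ 1.44838.
Annualized: 1.44838^(1/4) − 1 ≈ 0.09704.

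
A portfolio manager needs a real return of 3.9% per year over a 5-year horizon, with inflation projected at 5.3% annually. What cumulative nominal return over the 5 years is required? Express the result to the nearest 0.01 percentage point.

Required annual nominal rate: (1+3.9%)(1+5.3%) − 1 = 9.4067%.
Cumulative over 5 years: (1 + 0.094067)^5 − 1 ≈ 0.56754.

56.75%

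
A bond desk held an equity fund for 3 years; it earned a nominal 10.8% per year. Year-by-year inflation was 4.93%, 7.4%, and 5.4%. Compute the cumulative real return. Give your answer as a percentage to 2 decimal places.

Cumulative inflation factor: 1.0493 × 1.074 × 1.054 ≈ 1.18780.
Nominal growth factor: 1.36025. Real growth factor = 1.36025 / 1.18780 ≈ 1.14518.
Total real return ≈ 14.5183%.

14.52%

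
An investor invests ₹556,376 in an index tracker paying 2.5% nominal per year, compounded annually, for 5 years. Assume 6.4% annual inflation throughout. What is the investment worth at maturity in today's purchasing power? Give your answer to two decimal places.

Nominal value at maturity: ₹556,376 × (1 + 2.5%)^5 ≈ ₹629,488.38.
Price-level factor over 5 years: (1 + 6.4%)^5 ≈ 1.3636663998.
Dividing the nominal maturity value by the price-level factor gives the value in today's money.

₹461,614.64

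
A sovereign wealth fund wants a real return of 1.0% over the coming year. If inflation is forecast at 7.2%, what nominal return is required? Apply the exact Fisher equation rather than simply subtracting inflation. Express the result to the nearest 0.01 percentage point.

8.27%

By the Fisher equation, 1 + r_nom = (1 + 1.0%)(1 + 7.2%) = 1.010 × 1.072 = 1.08272.
So r_nom = 8.272%.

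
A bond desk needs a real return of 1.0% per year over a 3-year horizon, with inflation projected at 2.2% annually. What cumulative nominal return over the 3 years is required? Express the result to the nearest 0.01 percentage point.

9.98%

Required annual nominal rate: (1+1.0%)(1+2.2%) − 1 = 3.222%.
Cumulative over 3 years: (1 + 0.03222)^3 − 1 ≈ 0.09981.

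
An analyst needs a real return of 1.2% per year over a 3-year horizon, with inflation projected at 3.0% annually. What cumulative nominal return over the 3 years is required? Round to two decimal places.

13.25%

Required annual nominal rate: (1+1.2%)(1+3.0%) − 1 = 4.236%.
Cumulative over 3 years: (1 + 0.04236)^3 − 1 ≈ 0.13254.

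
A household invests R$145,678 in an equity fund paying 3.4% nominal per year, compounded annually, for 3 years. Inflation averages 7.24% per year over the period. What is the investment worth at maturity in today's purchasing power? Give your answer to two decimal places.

R$130,582.56

Nominal value at maturity: R$145,678 × (1 + 3.4%)^3 ≈ R$161,048.09.
Price-level factor over 3 years: (1 + 7.24%)^3 ≈ 1.2333047834.
Dividing the nominal maturity value by the price-level factor gives the value in today's money.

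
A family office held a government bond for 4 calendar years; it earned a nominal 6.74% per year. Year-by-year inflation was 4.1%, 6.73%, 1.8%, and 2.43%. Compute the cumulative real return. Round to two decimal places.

Cumulative inflation factor: 1.041 × 1.0673 × 1.018 × 1.0243 ≈ 1.15854.
Nominal growth factor: 1.29810. Real growth factor = 1.29810 / 1.15854 ≈ 1.12046.
Total real return ≈ 12.0461%.

12.05%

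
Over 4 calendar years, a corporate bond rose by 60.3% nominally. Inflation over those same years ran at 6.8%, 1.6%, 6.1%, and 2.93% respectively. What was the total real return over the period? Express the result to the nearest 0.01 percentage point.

Cumulative inflation factor: 1.068 × 1.016 × 1.061 × 1.0293 ≈ 1.18501.
Nominal growth factor: 1.60300. Real growth factor = 1.60300 / 1.18501 ≈ 1.35273.
Total real return ≈ 35.2730%.

35.27%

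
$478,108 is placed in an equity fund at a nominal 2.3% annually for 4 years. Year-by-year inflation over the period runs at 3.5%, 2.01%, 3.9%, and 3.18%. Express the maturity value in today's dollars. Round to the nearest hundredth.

Nominal value at maturity: $478,108 × (1 + 2.3%)^4 ≈ $523,634.85.
Price-level factor over 4 years: 1.035 × 1.0201 × 1.039 × 1.0318 ≈ 1.1318637953.
The maturity value deflated by that factor is the answer in today's purchasing power.

$462,630.62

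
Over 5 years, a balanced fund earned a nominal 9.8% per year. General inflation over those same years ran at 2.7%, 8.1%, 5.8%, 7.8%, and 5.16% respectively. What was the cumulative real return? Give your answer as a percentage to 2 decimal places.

Cumulative inflation factor: 1.027 × 1.081 × 1.058 × 1.078 × 1.0516 ≈ 1.33153.
Nominal growth factor: 1.59592. Real growth factor = 1.59592 / 1.33153 ≈ 1.19856.
Total real return ≈ 19.8562%.

19.86%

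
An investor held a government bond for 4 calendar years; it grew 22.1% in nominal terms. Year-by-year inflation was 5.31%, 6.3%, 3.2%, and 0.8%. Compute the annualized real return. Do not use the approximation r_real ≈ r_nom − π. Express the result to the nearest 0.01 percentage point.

1.19%

Cumulative inflation factor: 1.0531 × 1.063 × 1.032 × 1.008 ≈ 1.16451.
Nominal growth factor: 1.22100. Real growth factor = 1.22100 / 1.16451 ≈ 1.04851.
Annualized: 1.04851^(1/4) − 1 ≈ 0.01191.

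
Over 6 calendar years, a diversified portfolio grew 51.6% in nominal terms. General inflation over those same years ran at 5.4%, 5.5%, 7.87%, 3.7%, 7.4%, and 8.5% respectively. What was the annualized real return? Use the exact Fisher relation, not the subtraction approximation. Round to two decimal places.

0.75%

Cumulative inflation factor: 1.054 × 1.055 × 1.0787 × 1.037 × 1.074 × 1.085 ≈ 1.44946.
Nominal growth factor: 1.51600. Real growth factor = 1.51600 / 1.44946 ≈ 1.04591.
Annualized: 1.04591^(1/6) − 1 ≈ 0.00751.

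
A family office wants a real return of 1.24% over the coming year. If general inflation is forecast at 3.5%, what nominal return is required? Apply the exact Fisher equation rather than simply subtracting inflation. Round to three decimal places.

4.783%

By the Fisher equation, 1 + r_nom = (1 + 1.24%)(1 + 3.5%) = 1.0124 × 1.035 = 1.047834.
So r_nom = 4.7834%.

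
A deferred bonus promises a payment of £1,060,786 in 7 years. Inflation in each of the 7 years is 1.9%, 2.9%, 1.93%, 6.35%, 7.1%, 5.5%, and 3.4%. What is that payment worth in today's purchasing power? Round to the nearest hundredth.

Price-level factor over 7 years: 1.019 × 1.029 × 1.0193 × 1.0635 × 1.071 × 1.055 × 1.034 ≈ 1.3279800368.
Purchasing power today: £1,060,786 divided by that factor.

£798,796.65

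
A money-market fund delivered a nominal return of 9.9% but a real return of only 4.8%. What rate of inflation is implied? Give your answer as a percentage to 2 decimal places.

4.87%

From (1+r_nom) = (1+r_real)(1+π), we get 1+π = (1 + 9.9%)/(1 + 4.8%) = 1.099/1.048 ≈ 1.04866.
So π ≈ 4.8664%.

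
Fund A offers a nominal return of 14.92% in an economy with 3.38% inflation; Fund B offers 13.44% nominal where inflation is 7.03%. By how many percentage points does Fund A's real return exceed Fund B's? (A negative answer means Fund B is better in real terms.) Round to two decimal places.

5.17

Fund A real return: 1.1492/1.0338 − 1 = 11.163%.
Fund B real return: 1.1344/1.0703 − 1 = 5.989%.
Difference: 11.163 − 5.989 = 5.174 pp.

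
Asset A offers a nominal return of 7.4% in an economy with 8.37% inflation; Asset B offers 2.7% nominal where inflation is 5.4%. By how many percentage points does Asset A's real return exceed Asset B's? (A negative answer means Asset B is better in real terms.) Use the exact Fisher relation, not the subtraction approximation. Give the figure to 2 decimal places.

Asset A real return: 1.074/1.0837 − 1 = -0.895%.
Asset B real return: 1.027/1.054 − 1 = -2.562%.
Difference: -0.895 − (-2.562) = 1.667 pp.

1.67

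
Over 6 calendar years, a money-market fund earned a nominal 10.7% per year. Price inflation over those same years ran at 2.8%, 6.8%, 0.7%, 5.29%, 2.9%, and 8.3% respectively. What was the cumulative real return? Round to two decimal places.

Cumulative inflation factor: 1.028 × 1.068 × 1.007 × 1.0529 × 1.029 × 1.083 ≈ 1.29725.
Nominal growth factor: 1.84029. Real growth factor = 1.84029 / 1.29725 ≈ 1.41860.
Total real return ≈ 41.8603%.

41.86%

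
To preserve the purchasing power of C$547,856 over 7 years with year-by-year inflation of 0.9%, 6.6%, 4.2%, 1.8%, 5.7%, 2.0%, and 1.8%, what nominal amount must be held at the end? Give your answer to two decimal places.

Cumulative price-level factor: 1.009 × 1.066 × 1.042 × 1.018 × 1.057 × 1.020 × 1.018 ≈ 1.2522377877.
Multiplying C$547,856 by the price-level factor gives the future nominal sum.

C$686,045.99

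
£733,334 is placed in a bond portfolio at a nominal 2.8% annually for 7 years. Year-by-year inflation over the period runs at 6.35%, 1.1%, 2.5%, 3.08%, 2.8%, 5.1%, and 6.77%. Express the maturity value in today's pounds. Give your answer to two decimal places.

£678,924.72

Nominal value at maturity: £733,334 × (1 + 2.8%)^7 ≈ £889,720.55.
Price-level factor over 7 years: 1.0635 × 1.011 × 1.025 × 1.0308 × 1.028 × 1.051 × 1.0677 ≈ 1.3104848316.
The maturity value deflated by that factor is the answer in today's purchasing power.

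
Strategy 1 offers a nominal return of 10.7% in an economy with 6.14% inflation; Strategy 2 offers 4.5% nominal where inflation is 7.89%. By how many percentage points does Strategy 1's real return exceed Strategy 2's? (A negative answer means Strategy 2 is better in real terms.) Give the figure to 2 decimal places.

7.44

Strategy 1 real return: 1.107/1.0614 − 1 = 4.296%.
Strategy 2 real return: 1.045/1.0789 − 1 = -3.142%.
Difference: 4.296 − (-3.142) = 7.438 pp.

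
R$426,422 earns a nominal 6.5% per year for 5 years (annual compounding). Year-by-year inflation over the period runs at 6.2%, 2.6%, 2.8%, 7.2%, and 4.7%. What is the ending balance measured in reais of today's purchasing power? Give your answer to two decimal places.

R$464,709.11

Nominal value at maturity: R$426,422 × (1 + 6.5%)^5 ≈ R$584,235.10.
Price-level factor over 5 years: 1.062 × 1.026 × 1.028 × 1.072 × 1.047 ≈ 1.2572060411.
The maturity value deflated by that factor is the answer in today's purchasing power.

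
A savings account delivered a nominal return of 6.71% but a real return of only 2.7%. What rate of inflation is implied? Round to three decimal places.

From (1+r_nom) = (1+r_real)(1+π), we get 1+π = (1 + 6.71%)/(1 + 2.7%) = 1.0671/1.027 ≈ 1.03905.
So π ≈ 3.9046%.

3.905%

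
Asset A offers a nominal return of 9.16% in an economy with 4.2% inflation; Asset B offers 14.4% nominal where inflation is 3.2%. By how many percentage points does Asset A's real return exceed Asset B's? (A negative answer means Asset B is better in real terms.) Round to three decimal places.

Asset A real return: 1.0916/1.042 − 1 = 4.7601%.
Asset B real return: 1.144/1.032 − 1 = 10.8527%.
Difference: 4.7601 − 10.8527 = -6.0926 pp.

-6.093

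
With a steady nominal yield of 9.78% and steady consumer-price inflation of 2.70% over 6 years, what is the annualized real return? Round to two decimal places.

With constant rates the annual real return is the same each year: (1+9.78%)/(1+2.70%) − 1 = 0.06894.

6.89%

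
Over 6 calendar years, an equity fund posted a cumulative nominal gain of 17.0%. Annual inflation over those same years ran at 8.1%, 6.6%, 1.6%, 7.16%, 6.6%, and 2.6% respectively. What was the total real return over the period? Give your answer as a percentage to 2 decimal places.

-14.73%

Cumulative inflation factor: 1.081 × 1.066 × 1.016 × 1.0716 × 1.066 × 1.026 ≈ 1.37219.
Nominal growth factor: 1.17000. Real growth factor = 1.17000 / 1.37219 ≈ 0.85265.
Total real return ≈ -14.7348%.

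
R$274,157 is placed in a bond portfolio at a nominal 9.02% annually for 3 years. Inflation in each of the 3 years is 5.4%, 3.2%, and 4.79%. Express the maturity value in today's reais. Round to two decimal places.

R$311,657.60

Nominal value at maturity: R$274,157 × (1 + 9.02%)^3 ≈ R$355,236.74.
Price-level factor over 3 years: 1.054 × 1.032 × 1.0479 = 1.1398301712.
Dividing the nominal maturity value by the price-level factor gives the value in today's money.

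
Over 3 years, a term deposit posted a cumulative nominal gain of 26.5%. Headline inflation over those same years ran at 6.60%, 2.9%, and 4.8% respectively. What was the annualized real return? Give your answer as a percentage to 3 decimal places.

3.241%

Cumulative inflation factor: 1.0660 × 1.029 × 1.048 ≈ 1.14957.
Nominal growth factor: 1.26500. Real growth factor = 1.26500 / 1.14957 ≈ 1.10042.
Annualized: 1.10042^(1/3) − 1 ≈ 0.03241.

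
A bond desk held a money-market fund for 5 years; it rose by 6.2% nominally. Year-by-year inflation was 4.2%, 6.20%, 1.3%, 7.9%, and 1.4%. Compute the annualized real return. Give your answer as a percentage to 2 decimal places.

Cumulative inflation factor: 1.042 × 1.0620 × 1.013 × 1.079 × 1.014 ≈ 1.22648.
Nominal growth factor: 1.06200. Real growth factor = 1.06200 / 1.22648 ≈ 0.86589.
Annualized: 0.86589^(1/5) − 1 ≈ -0.02839.

-2.84%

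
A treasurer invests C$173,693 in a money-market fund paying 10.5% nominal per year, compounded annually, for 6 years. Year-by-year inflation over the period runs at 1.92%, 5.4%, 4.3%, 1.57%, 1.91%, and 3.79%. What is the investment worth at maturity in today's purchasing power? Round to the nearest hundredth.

Nominal value at maturity: C$173,693 × (1 + 10.5%)^6 ≈ C$316,195.72.
Price-level factor over 6 years: 1.0192 × 1.054 × 1.043 × 1.0157 × 1.0191 × 1.0379 ≈ 1.2037106424.
Dividing the nominal maturity value by the price-level factor gives the value in today's money.

C$262,684.16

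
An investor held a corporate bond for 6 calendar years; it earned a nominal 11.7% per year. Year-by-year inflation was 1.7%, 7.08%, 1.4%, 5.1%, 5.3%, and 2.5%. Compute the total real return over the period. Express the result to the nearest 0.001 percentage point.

Cumulative inflation factor: 1.017 × 1.0708 × 1.014 × 1.051 × 1.053 × 1.025 ≈ 1.25263.
Nominal growth factor: 1.94231. Real growth factor = 1.94231 / 1.25263 ≈ 1.55059.
Total real return ≈ 55.0589%.

55.059%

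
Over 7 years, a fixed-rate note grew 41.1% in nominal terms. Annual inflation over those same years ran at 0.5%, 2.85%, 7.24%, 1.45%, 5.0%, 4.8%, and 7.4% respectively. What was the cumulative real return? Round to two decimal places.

6.17%

Cumulative inflation factor: 1.005 × 1.0285 × 1.0724 × 1.0145 × 1.050 × 1.048 × 1.074 ≈ 1.32903.
Nominal growth factor: 1.41100. Real growth factor = 1.41100 / 1.32903 ≈ 1.06168.
Total real return ≈ 6.1678%.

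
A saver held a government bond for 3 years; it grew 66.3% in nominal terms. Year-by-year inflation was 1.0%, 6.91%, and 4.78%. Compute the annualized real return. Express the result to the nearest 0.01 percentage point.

13.70%

Cumulative inflation factor: 1.010 × 1.0691 × 1.0478 ≈ 1.13141.
Nominal growth factor: 1.66300. Real growth factor = 1.66300 / 1.13141 ≈ 1.46985.
Annualized: 1.46985^(1/3) − 1 ≈ 0.13699.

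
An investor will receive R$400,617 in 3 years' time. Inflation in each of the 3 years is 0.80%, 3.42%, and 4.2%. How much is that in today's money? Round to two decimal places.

Price-level factor over 3 years: 1.0080 × 1.0342 × 1.042 = 1.0862574912.
Purchasing power today: R$400,617 divided by that factor.

R$368,804.82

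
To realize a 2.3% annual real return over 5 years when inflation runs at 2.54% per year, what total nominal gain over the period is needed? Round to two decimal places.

27.01%

Required annual nominal rate: (1+2.3%)(1+2.54%) − 1 = 4.89842%.
Cumulative over 5 years: (1 + 0.0489842)^5 − 1 ≈ 0.27012.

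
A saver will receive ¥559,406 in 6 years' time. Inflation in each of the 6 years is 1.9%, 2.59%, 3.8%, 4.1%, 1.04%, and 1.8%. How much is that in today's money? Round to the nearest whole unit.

¥481,458

Price-level factor over 6 years: 1.019 × 1.0259 × 1.038 × 1.041 × 1.0104 × 1.018 ≈ 1.1618990922.
Purchasing power today: ¥559,406 divided by that factor.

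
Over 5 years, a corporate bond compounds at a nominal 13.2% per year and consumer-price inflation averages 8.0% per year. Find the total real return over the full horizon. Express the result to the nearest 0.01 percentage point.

26.51%

The annual real rate is (1+13.2%)/(1+8.0%) − 1 = 4.8148%.
Compounded over 5 years: (1 + 0.048148)^5 − 1 ≈ 0.26507.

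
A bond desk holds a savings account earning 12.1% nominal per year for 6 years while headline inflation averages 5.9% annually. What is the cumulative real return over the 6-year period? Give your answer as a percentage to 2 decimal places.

40.69%

The annual real rate is (1+12.1%)/(1+5.9%) − 1 = 5.8546%.
Compounded over 6 years: (1 + 0.058546)^6 − 1 ≈ 0.40688.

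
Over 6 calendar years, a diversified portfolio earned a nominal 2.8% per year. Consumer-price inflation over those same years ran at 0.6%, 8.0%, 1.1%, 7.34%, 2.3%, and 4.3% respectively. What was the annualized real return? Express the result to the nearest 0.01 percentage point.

-1.06%

Cumulative inflation factor: 1.006 × 1.080 × 1.011 × 1.0734 × 1.023 × 1.043 ≈ 1.25804.
Nominal growth factor: 1.18021. Real growth factor = 1.18021 / 1.25804 ≈ 0.93813.
Annualized: 0.93813^(1/6) − 1 ≈ -0.01059.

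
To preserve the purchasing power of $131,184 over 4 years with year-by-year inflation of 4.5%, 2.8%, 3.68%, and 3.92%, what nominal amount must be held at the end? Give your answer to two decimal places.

$151,839.37

Cumulative price-level factor: 1.045 × 1.028 × 1.0368 × 1.0392 ≈ 1.1574534445.
Multiplying $131,184 by the price-level factor gives the future nominal sum.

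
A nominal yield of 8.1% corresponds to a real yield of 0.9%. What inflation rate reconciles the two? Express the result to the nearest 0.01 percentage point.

From (1+r_nom) = (1+r_real)(1+π), we get 1+π = (1 + 8.1%)/(1 + 0.9%) = 1.081/1.009 ≈ 1.07136.
So π ≈ 7.1358%.

7.14%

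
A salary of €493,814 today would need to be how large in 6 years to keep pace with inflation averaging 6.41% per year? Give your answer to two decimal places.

€716,899.14

Cumulative price-level factor: (1+6.41%)^6 ≈ 1.4517594415.
The nominal amount required is €493,814 scaled up by that factor.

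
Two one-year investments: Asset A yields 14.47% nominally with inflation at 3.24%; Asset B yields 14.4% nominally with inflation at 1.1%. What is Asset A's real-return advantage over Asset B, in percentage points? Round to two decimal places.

Asset A real return: 1.1447/1.0324 − 1 = 10.878%.
Asset B real return: 1.144/1.011 − 1 = 13.155%.
Difference: 10.878 − 13.155 = -2.277 pp.

-2.28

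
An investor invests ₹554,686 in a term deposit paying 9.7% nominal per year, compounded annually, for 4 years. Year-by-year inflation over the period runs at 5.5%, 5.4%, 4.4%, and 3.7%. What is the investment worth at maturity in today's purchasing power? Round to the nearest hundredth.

₹667,269.68

Nominal value at maturity: ₹554,686 × (1 + 9.7%)^4 ≈ ₹803,292.51.
Price-level factor over 4 years: 1.055 × 1.054 × 1.044 × 1.037 ≈ 1.2038498572.
The maturity value deflated by that factor is the answer in today's purchasing power.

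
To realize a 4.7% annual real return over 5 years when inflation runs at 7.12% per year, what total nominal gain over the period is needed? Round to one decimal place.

Required annual nominal rate: (1+4.7%)(1+7.12%) − 1 = 12.15464%.
Cumulative over 5 years: (1 + 0.1215464)^5 − 1 ≈ 0.77454.

77.5%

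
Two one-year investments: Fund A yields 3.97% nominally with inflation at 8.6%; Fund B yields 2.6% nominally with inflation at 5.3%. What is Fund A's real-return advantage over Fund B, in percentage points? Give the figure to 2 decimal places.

Fund A real return: 1.0397/1.086 − 1 = -4.263%.
Fund B real return: 1.026/1.053 − 1 = -2.564%.
Difference: -4.263 − (-2.564) = -1.699 pp.

-1.70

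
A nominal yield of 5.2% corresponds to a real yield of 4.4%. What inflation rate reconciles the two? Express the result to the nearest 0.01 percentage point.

From (1+r_nom) = (1+r_real)(1+π), we get 1+π = (1 + 5.2%)/(1 + 4.4%) = 1.052/1.044 ≈ 1.00766.
So π ≈ 0.7663%.

0.77%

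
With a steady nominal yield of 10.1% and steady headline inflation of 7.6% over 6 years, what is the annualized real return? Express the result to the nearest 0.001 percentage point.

2.323%

With constant rates the annual real return is the same each year: (1+10.1%)/(1+7.6%) − 1 = 0.02323.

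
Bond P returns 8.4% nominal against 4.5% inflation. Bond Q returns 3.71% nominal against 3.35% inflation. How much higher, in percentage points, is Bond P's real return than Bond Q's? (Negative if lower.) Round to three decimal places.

3.384

Bond P real return: 1.084/1.045 − 1 = 3.7321%.
Bond Q real return: 1.0371/1.0335 − 1 = 0.3483%.
Difference: 3.7321 − 0.3483 = 3.3838 pp.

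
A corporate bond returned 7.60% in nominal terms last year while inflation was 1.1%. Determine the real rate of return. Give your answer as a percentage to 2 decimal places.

6.43%

Real return via the Fisher equation: (1 + 7.60%)/(1 + 1.1%) − 1 = 1.0760/1.011 − 1 ≈ 0.06429.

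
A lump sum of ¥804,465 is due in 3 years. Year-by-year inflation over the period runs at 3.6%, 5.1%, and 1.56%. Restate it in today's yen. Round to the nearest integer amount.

Price-level factor over 3 years: 1.036 × 1.051 × 1.0156 = 1.1058218416.
Purchasing power today: ¥804,465 divided by that factor.

¥727,482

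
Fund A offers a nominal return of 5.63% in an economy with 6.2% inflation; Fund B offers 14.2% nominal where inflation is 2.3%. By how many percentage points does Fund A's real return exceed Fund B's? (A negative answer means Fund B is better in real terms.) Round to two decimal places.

Fund A real return: 1.0563/1.062 − 1 = -0.537%.
Fund B real return: 1.142/1.023 − 1 = 11.632%.
Difference: -0.537 − 11.632 = -12.169 pp.

-12.17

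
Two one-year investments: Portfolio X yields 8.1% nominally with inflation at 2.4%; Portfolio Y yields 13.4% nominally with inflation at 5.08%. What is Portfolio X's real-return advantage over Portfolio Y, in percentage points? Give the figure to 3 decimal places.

-2.351

Portfolio X real return: 1.081/1.024 − 1 = 5.5664%.
Portfolio Y real return: 1.134/1.0508 − 1 = 7.9178%.
Difference: 5.5664 − 7.9178 = -2.3514 pp.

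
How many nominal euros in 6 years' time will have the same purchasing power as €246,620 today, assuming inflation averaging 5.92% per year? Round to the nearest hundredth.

Cumulative price-level factor: (1+5.92%)^6 ≈ 1.4121077371.
The nominal amount required is €246,620 scaled up by that factor.

€348,254.01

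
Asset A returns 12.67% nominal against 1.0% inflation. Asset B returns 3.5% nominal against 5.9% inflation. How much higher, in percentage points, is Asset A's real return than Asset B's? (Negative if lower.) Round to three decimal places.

13.821

Asset A real return: 1.1267/1.010 − 1 = 11.5545%.
Asset B real return: 1.035/1.059 − 1 = -2.2663%.
Difference: 11.5545 − (-2.2663) = 13.8208 pp.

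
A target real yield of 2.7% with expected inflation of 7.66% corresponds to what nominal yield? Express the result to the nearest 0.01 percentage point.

10.57%

By the Fisher equation, 1 + r_nom = (1 + 2.7%)(1 + 7.66%) = 1.027 × 1.0766 = 1.1056682.
So r_nom = 10.56682%.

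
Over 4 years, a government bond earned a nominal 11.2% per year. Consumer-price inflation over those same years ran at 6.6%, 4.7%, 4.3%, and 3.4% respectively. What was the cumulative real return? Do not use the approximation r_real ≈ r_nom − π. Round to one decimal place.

Cumulative inflation factor: 1.066 × 1.047 × 1.043 × 1.034 ≈ 1.20367.
Nominal growth factor: 1.52904. Real growth factor = 1.52904 / 1.20367 ≈ 1.27031.
Total real return ≈ 27.0312%.

27.0%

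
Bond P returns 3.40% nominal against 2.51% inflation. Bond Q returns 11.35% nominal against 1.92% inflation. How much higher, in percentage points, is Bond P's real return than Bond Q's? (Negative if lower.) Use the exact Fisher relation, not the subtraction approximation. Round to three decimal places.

Bond P real return: 1.0340/1.0251 − 1 = 0.8682%.
Bond Q real return: 1.1135/1.0192 − 1 = 9.2524%.
Difference: 0.8682 − 9.2524 = -8.3842 pp.

-8.384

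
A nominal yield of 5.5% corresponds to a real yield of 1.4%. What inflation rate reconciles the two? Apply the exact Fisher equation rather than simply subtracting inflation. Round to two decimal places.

From (1+r_nom) = (1+r_real)(1+π), we get 1+π = (1 + 5.5%)/(1 + 1.4%) = 1.055/1.014 ≈ 1.04043.
So π ≈ 4.0434%.

4.04%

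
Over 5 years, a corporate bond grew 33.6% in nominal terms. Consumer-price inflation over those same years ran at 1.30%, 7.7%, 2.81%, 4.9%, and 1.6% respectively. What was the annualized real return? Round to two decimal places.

Cumulative inflation factor: 1.0130 × 1.077 × 1.0281 × 1.049 × 1.016 ≈ 1.19545.
Nominal growth factor: 1.33600. Real growth factor = 1.33600 / 1.19545 ≈ 1.11758.
Annualized: 1.11758^(1/5) − 1 ≈ 0.02248.

2.25%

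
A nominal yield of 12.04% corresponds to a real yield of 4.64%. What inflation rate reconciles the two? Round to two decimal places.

7.07%

From (1+r_nom) = (1+r_real)(1+π), we get 1+π = (1 + 12.04%)/(1 + 4.64%) = 1.1204/1.0464 ≈ 1.07072.
So π ≈ 7.0719%.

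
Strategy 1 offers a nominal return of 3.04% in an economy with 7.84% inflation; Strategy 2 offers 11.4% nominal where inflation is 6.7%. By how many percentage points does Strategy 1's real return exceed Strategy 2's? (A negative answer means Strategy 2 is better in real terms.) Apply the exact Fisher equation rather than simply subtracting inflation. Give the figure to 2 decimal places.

-8.86

Strategy 1 real return: 1.0304/1.0784 − 1 = -4.451%.
Strategy 2 real return: 1.114/1.067 − 1 = 4.405%.
Difference: -4.451 − 4.405 = -8.856 pp.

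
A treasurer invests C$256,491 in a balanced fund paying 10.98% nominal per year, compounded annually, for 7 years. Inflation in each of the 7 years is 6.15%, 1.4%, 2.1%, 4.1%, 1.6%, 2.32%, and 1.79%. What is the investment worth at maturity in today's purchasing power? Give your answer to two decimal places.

Nominal value at maturity: C$256,491 × (1 + 10.98%)^7 ≈ C$531,845.11.
Price-level factor over 7 years: 1.0615 × 1.014 × 1.021 × 1.041 × 1.016 × 1.0232 × 1.0179 ≈ 1.2105807923.
The maturity value deflated by that factor is the answer in today's purchasing power.

C$439,330.54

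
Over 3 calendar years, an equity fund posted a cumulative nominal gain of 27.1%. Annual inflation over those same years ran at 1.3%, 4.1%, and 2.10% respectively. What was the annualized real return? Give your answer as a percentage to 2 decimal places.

Cumulative inflation factor: 1.013 × 1.041 × 1.0210 ≈ 1.07668.
Nominal growth factor: 1.27100. Real growth factor = 1.27100 / 1.07668 ≈ 1.18048.
Annualized: 1.18048^(1/3) − 1 ≈ 0.05687.

5.69%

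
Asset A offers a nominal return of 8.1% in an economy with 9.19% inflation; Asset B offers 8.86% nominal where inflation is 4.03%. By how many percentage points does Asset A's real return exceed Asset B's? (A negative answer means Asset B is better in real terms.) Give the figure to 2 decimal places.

-5.64

Asset A real return: 1.081/1.0919 − 1 = -0.998%.
Asset B real return: 1.0886/1.0403 − 1 = 4.643%.
Difference: -0.998 − 4.643 = -5.641 pp.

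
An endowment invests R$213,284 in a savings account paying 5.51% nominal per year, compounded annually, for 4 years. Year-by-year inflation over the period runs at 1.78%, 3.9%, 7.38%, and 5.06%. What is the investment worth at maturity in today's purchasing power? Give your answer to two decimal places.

Nominal value at maturity: R$213,284 × (1 + 5.51%)^4 ≈ R$264,321.67.
Price-level factor over 4 years: 1.0178 × 1.039 × 1.0738 × 1.0506 ≈ 1.1929954579.
Dividing the nominal maturity value by the price-level factor gives the value in today's money.

R$221,561.34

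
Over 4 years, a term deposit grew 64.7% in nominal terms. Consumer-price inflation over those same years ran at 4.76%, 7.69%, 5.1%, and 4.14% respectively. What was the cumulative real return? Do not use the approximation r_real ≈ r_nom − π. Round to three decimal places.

Cumulative inflation factor: 1.0476 × 1.0769 × 1.051 × 1.0414 ≈ 1.23478.
Nominal growth factor: 1.64700. Real growth factor = 1.64700 / 1.23478 ≈ 1.33384.
Total real return ≈ 33.3836%.

33.384%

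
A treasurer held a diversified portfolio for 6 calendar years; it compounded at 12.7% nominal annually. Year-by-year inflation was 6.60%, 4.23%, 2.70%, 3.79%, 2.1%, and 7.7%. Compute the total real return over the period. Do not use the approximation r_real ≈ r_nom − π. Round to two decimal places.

Cumulative inflation factor: 1.0660 × 1.0423 × 1.0270 × 1.0379 × 1.021 × 1.077 ≈ 1.30232.
Nominal growth factor: 2.04901. Real growth factor = 2.04901 / 1.30232 ≈ 1.57335.
Total real return ≈ 57.3353%.

57.34%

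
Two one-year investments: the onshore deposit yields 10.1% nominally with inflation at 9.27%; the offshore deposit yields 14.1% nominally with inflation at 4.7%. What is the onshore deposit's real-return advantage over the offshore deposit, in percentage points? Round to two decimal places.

-8.22

The onshore deposit real return: 1.101/1.0927 − 1 = 0.760%.
The offshore deposit real return: 1.141/1.047 − 1 = 8.978%.
Difference: 0.760 − 8.978 = -8.218 pp.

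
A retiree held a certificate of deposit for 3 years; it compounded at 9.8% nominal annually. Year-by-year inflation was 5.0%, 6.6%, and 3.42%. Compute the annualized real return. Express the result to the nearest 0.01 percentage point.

4.57%

Cumulative inflation factor: 1.050 × 1.066 × 1.0342 ≈ 1.15758.
Nominal growth factor: 1.32375. Real growth factor = 1.32375 / 1.15758 ≈ 1.14355.
Annualized: 1.14355^(1/3) − 1 ≈ 0.04573.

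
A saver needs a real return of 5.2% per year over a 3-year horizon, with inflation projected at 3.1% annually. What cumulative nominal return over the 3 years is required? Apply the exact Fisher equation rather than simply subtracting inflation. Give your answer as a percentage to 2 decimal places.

27.59%

Required annual nominal rate: (1+5.2%)(1+3.1%) − 1 = 8.4612%.
Cumulative over 3 years: (1 + 0.084612)^3 − 1 ≈ 0.27592.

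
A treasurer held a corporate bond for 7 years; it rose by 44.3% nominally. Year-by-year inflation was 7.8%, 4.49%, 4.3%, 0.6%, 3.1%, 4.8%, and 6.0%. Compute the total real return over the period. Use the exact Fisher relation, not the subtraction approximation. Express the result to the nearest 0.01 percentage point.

6.60%

Cumulative inflation factor: 1.078 × 1.0449 × 1.043 × 1.006 × 1.031 × 1.048 × 1.060 ≈ 1.35364.
Nominal growth factor: 1.44300. Real growth factor = 1.44300 / 1.35364 ≈ 1.06602.
Total real return ≈ 6.6018%.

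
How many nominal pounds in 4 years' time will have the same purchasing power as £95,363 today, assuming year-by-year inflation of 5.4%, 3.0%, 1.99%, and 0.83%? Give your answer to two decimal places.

Cumulative price-level factor: 1.054 × 1.030 × 1.0199 × 1.0083 ≈ 1.1164137959.
Multiplying £95,363 by the price-level factor gives the future nominal sum.

£106,464.57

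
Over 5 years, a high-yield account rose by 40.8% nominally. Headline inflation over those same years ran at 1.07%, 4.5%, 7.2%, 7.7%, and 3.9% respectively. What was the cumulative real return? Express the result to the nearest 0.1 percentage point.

11.1%

Cumulative inflation factor: 1.0107 × 1.045 × 1.072 × 1.077 × 1.039 ≈ 1.26696.
Nominal growth factor: 1.40800. Real growth factor = 1.40800 / 1.26696 ≈ 1.11132.
Total real return ≈ 11.1317%.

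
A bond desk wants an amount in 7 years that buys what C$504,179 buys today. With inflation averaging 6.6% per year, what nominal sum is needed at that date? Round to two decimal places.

C$788,651.59

Cumulative price-level factor: (1+6.6%)^7 ≈ 1.5642293588.
The nominal amount required is C$504,179 scaled up by that factor.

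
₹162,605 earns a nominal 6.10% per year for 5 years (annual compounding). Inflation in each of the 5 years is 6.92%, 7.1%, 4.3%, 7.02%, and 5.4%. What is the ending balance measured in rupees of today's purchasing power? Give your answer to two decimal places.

₹162,282.81

Nominal value at maturity: ₹162,605 × (1 + 6.10%)^5 ≈ ₹218,630.53.
Price-level factor over 5 years: 1.0692 × 1.071 × 1.043 × 1.0702 × 1.054 ≈ 1.3472192722.
Dividing the nominal maturity value by the price-level factor gives the value in today's money.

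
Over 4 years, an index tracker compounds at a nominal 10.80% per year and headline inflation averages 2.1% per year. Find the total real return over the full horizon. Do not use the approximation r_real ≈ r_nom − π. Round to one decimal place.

The annual real rate is (1+10.80%)/(1+2.1%) − 1 = 8.5211%.
Compounded over 4 years: (1 + 0.085211)^4 − 1 ≈ 0.38693.

38.7%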